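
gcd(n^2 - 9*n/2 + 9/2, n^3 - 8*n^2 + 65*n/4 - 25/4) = 1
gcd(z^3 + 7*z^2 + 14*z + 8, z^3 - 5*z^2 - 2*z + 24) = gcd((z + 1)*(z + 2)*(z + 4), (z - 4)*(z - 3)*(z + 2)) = z + 2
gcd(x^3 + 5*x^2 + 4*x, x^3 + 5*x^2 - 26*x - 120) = x + 4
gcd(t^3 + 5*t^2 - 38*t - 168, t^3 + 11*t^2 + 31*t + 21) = t + 7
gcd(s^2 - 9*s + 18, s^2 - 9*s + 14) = 1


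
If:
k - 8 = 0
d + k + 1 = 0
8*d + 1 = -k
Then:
No Solution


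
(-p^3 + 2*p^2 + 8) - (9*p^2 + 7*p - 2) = -p^3 - 7*p^2 - 7*p + 10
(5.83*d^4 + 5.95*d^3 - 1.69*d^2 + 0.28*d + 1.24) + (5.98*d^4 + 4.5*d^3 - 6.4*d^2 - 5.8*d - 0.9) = 11.81*d^4 + 10.45*d^3 - 8.09*d^2 - 5.52*d + 0.34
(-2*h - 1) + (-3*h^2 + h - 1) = -3*h^2 - h - 2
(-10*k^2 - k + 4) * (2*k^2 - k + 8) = -20*k^4 + 8*k^3 - 71*k^2 - 12*k + 32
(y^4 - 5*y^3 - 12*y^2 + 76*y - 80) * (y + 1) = y^5 - 4*y^4 - 17*y^3 + 64*y^2 - 4*y - 80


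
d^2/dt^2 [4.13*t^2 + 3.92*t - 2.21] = 8.26000000000000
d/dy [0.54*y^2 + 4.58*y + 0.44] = 1.08*y + 4.58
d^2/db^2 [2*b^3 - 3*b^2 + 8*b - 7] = 12*b - 6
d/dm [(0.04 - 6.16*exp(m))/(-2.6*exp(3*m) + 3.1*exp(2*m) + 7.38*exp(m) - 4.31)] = (-32.032*exp(3*m) + 19.408*exp(2*m) - 0.247999999999998*exp(m) + 26.2544)*exp(m)/(6.76*exp(6*m) - 16.12*exp(5*m) - 28.766*exp(4*m) + 68.168*exp(3*m) + 27.7424*exp(2*m) - 63.6156*exp(m) + 18.5761)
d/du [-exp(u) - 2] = -exp(u)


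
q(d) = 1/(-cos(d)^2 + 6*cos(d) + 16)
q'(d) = (-2*sin(d)*cos(d) + 6*sin(d))/(-cos(d)^2 + 6*cos(d) + 16)^2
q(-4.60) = 0.07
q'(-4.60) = 0.03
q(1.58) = 0.06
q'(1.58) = 0.02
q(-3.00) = 0.11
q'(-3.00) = -0.01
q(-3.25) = 0.11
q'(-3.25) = 0.01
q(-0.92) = 0.05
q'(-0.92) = -0.01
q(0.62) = 0.05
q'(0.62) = 0.01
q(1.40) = 0.06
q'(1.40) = 0.02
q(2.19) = 0.08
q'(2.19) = 0.04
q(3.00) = 0.11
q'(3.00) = 0.01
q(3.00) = 0.11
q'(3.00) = 0.01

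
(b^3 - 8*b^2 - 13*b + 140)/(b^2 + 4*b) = b - 12 + 35/b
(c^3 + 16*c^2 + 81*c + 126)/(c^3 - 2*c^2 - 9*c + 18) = (c^2 + 13*c + 42)/(c^2 - 5*c + 6)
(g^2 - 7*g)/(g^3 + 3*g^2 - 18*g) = (g - 7)/(g^2 + 3*g - 18)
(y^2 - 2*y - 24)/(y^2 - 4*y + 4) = (y^2 - 2*y - 24)/(y^2 - 4*y + 4)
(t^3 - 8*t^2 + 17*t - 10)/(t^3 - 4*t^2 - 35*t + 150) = (t^2 - 3*t + 2)/(t^2 + t - 30)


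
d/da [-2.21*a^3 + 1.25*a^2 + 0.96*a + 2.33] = -6.63*a^2 + 2.5*a + 0.96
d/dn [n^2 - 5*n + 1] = 2*n - 5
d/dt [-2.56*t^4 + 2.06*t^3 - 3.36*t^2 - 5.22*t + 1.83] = -10.24*t^3 + 6.18*t^2 - 6.72*t - 5.22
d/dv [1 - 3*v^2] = -6*v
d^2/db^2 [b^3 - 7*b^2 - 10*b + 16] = 6*b - 14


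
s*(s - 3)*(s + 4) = s^3 + s^2 - 12*s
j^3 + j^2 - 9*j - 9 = (j - 3)*(j + 1)*(j + 3)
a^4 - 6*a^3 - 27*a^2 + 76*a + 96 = (a - 8)*(a - 3)*(a + 1)*(a + 4)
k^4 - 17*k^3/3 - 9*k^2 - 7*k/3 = k*(k - 7)*(k + 1/3)*(k + 1)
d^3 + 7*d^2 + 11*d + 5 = (d + 1)^2*(d + 5)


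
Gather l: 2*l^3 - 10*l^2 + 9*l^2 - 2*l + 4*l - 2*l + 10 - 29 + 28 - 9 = 2*l^3 - l^2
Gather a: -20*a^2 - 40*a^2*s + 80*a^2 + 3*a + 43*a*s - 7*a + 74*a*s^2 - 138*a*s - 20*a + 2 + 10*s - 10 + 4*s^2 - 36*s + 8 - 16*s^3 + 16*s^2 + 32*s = a^2*(60 - 40*s) + a*(74*s^2 - 95*s - 24) - 16*s^3 + 20*s^2 + 6*s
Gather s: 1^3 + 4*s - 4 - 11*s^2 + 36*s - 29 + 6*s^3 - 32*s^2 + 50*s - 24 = 6*s^3 - 43*s^2 + 90*s - 56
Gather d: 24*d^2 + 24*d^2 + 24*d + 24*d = 48*d^2 + 48*d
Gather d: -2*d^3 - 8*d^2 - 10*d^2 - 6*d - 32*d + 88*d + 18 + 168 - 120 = -2*d^3 - 18*d^2 + 50*d + 66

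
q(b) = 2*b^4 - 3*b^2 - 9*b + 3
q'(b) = 8*b^3 - 6*b - 9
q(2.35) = 26.28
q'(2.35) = 80.72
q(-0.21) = 4.76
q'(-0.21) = -7.81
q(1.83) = -1.09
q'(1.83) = 29.05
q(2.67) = 59.23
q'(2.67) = 127.25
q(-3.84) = 428.19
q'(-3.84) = -438.94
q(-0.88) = 9.80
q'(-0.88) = -9.17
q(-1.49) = 19.61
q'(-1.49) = -26.52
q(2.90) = 93.13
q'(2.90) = 168.71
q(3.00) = 111.00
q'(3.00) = 189.00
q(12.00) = 40935.00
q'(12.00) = 13743.00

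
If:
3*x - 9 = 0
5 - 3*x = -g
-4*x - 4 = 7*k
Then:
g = 4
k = -16/7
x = 3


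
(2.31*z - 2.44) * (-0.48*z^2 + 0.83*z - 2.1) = -1.1088*z^3 + 3.0885*z^2 - 6.8762*z + 5.124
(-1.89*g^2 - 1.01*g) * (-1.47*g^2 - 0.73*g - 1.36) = 2.7783*g^4 + 2.8644*g^3 + 3.3077*g^2 + 1.3736*g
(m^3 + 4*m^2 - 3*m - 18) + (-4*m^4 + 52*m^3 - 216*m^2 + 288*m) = -4*m^4 + 53*m^3 - 212*m^2 + 285*m - 18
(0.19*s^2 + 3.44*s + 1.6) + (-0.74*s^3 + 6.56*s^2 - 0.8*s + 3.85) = -0.74*s^3 + 6.75*s^2 + 2.64*s + 5.45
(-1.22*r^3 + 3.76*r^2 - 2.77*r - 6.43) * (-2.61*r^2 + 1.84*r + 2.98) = 3.1842*r^5 - 12.0584*r^4 + 10.5125*r^3 + 22.8903*r^2 - 20.0858*r - 19.1614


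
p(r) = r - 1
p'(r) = 1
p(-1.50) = -2.50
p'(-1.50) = 1.00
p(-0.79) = -1.79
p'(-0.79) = 1.00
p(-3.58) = -4.58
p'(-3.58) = 1.00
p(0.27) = -0.73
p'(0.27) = 1.00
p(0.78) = -0.22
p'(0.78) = 1.00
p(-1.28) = -2.28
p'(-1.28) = 1.00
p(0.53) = -0.47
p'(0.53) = 1.00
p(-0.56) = -1.56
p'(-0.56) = 1.00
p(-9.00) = -10.00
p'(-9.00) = 1.00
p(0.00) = -1.00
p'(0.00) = 1.00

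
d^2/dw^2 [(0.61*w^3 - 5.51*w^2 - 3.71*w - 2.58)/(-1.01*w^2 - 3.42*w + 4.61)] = (1.77635683940025e-15*w^5 - 3.5527136788005e-15*w^4 - 50.446192*w^3 + 227.426106*w^2 + 79.333116*w + 435.562246)/(1.030301*w^6 + 10.466226*w^5 + 21.332109*w^4 - 55.541484*w^3 - 97.367349*w^2 + 218.046546*w - 97.972181)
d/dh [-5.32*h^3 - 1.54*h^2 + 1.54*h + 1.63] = -15.96*h^2 - 3.08*h + 1.54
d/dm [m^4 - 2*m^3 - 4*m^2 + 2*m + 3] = 4*m^3 - 6*m^2 - 8*m + 2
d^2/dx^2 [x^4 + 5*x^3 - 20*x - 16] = 6*x*(2*x + 5)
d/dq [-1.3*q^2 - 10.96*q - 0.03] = -2.6*q - 10.96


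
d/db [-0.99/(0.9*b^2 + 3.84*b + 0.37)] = (1.782*b + 3.8016)/(0.9*b^2 + 3.84*b + 0.37)^2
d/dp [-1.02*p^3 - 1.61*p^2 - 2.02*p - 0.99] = -3.06*p^2 - 3.22*p - 2.02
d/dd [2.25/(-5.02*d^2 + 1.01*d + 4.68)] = (22.59*d - 2.2725)/(-5.02*d^2 + 1.01*d + 4.68)^2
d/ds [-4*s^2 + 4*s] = 4 - 8*s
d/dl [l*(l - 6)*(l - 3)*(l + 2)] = 4*l^3 - 21*l^2 + 36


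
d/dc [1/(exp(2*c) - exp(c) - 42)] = (1 - 2*exp(c))*exp(c)/(-exp(2*c) + exp(c) + 42)^2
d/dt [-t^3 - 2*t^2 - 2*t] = -3*t^2 - 4*t - 2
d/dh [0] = 0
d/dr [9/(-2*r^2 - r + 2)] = 9*(4*r + 1)/(2*r^2 + r - 2)^2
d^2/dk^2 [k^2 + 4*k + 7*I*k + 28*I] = 2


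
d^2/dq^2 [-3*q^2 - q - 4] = -6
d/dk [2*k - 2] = 2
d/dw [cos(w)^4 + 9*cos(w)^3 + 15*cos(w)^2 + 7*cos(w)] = -(4*cos(w)^3 + 27*cos(w)^2 + 30*cos(w) + 7)*sin(w)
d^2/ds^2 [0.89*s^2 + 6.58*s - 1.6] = 1.78000000000000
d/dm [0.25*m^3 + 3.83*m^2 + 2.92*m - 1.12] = 0.75*m^2 + 7.66*m + 2.92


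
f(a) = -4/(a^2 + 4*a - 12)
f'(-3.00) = -0.04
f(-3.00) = 0.27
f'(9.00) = 0.01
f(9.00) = -0.04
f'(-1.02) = 0.03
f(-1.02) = 0.27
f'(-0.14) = 0.09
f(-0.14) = 0.32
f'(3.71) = 0.17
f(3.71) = -0.24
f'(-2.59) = -0.02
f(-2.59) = 0.26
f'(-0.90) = 0.04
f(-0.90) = 0.27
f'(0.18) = 0.14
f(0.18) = 0.36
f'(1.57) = 2.70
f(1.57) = 1.23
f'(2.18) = 15.42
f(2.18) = -2.72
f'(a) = -4*(-2*a - 4)/(a^2 + 4*a - 12)^2 = 8*(a + 2)/(a^2 + 4*a - 12)^2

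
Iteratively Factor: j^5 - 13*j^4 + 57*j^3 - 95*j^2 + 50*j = (j - 5)*(j^4 - 8*j^3 + 17*j^2 - 10*j) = (j - 5)*(j - 1)*(j^3 - 7*j^2 + 10*j) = (j - 5)^2*(j - 1)*(j^2 - 2*j) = j*(j - 5)^2*(j - 1)*(j - 2)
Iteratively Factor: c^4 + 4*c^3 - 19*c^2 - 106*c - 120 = (c + 3)*(c^3 + c^2 - 22*c - 40) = (c - 5)*(c + 3)*(c^2 + 6*c + 8) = (c - 5)*(c + 3)*(c + 4)*(c + 2)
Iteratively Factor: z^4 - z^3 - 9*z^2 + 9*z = (z - 1)*(z^3 - 9*z) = (z - 1)*(z + 3)*(z^2 - 3*z) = z*(z - 1)*(z + 3)*(z - 3)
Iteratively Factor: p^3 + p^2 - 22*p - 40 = (p + 2)*(p^2 - p - 20) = (p + 2)*(p + 4)*(p - 5)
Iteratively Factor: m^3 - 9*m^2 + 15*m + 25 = (m - 5)*(m^2 - 4*m - 5) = (m - 5)^2*(m + 1)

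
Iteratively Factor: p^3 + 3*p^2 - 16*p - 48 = (p + 4)*(p^2 - p - 12) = (p + 3)*(p + 4)*(p - 4)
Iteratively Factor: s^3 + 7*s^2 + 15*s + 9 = (s + 1)*(s^2 + 6*s + 9) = (s + 1)*(s + 3)*(s + 3)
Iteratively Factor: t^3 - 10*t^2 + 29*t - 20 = (t - 5)*(t^2 - 5*t + 4) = (t - 5)*(t - 1)*(t - 4)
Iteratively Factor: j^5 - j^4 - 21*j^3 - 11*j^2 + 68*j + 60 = (j + 1)*(j^4 - 2*j^3 - 19*j^2 + 8*j + 60) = (j - 5)*(j + 1)*(j^3 + 3*j^2 - 4*j - 12) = (j - 5)*(j + 1)*(j + 2)*(j^2 + j - 6) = (j - 5)*(j - 2)*(j + 1)*(j + 2)*(j + 3)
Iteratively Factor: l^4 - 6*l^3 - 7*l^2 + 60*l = (l)*(l^3 - 6*l^2 - 7*l + 60) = l*(l + 3)*(l^2 - 9*l + 20) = l*(l - 5)*(l + 3)*(l - 4)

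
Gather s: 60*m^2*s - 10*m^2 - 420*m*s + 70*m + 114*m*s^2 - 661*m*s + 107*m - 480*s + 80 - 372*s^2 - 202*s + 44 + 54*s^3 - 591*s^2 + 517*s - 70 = -10*m^2 + 177*m + 54*s^3 + s^2*(114*m - 963) + s*(60*m^2 - 1081*m - 165) + 54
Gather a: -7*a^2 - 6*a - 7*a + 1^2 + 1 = -7*a^2 - 13*a + 2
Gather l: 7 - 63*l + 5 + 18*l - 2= 10 - 45*l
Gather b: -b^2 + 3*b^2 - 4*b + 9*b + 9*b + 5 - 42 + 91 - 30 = 2*b^2 + 14*b + 24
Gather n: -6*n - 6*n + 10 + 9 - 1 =18 - 12*n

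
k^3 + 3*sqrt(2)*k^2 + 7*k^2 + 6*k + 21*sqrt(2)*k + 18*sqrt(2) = (k + 1)*(k + 6)*(k + 3*sqrt(2))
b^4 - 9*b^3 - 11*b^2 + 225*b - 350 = (b - 7)*(b - 5)*(b - 2)*(b + 5)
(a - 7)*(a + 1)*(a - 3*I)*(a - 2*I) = a^4 - 6*a^3 - 5*I*a^3 - 13*a^2 + 30*I*a^2 + 36*a + 35*I*a + 42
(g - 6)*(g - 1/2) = g^2 - 13*g/2 + 3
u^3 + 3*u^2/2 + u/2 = u*(u + 1/2)*(u + 1)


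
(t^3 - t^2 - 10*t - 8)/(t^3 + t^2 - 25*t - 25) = (t^2 - 2*t - 8)/(t^2 - 25)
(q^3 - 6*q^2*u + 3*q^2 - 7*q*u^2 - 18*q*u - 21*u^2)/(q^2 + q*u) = q - 7*u + 3 - 21*u/q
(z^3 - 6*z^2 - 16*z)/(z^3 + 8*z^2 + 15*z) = (z^2 - 6*z - 16)/(z^2 + 8*z + 15)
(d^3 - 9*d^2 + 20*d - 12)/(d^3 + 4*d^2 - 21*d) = (d^3 - 9*d^2 + 20*d - 12)/(d*(d^2 + 4*d - 21))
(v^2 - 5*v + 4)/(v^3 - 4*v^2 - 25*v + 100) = (v - 1)/(v^2 - 25)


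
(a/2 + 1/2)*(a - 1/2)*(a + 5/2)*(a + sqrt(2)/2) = a^4/2 + sqrt(2)*a^3/4 + 3*a^3/2 + 3*a^2/8 + 3*sqrt(2)*a^2/4 - 5*a/8 + 3*sqrt(2)*a/16 - 5*sqrt(2)/16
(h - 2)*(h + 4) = h^2 + 2*h - 8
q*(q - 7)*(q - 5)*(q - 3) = q^4 - 15*q^3 + 71*q^2 - 105*q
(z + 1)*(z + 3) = z^2 + 4*z + 3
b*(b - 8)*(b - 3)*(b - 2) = b^4 - 13*b^3 + 46*b^2 - 48*b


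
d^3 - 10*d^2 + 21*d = d*(d - 7)*(d - 3)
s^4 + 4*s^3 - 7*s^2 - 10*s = s*(s - 2)*(s + 1)*(s + 5)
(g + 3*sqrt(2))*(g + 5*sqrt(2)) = g^2 + 8*sqrt(2)*g + 30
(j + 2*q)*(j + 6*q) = j^2 + 8*j*q + 12*q^2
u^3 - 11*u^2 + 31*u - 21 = (u - 7)*(u - 3)*(u - 1)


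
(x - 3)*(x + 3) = x^2 - 9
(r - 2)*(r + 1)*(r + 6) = r^3 + 5*r^2 - 8*r - 12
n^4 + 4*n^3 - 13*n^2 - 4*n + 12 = (n - 2)*(n - 1)*(n + 1)*(n + 6)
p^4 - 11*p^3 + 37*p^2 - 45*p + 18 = (p - 6)*(p - 3)*(p - 1)^2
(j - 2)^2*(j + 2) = j^3 - 2*j^2 - 4*j + 8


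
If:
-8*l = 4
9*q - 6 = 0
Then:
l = -1/2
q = 2/3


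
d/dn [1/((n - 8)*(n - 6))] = 2*(7 - n)/(n^4 - 28*n^3 + 292*n^2 - 1344*n + 2304)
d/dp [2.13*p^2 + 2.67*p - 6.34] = 4.26*p + 2.67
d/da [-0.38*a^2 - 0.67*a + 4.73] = -0.76*a - 0.67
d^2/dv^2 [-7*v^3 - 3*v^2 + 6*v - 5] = -42*v - 6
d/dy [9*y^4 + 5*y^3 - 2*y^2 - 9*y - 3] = 36*y^3 + 15*y^2 - 4*y - 9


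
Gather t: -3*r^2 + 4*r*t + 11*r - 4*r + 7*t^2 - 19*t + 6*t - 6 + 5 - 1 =-3*r^2 + 7*r + 7*t^2 + t*(4*r - 13) - 2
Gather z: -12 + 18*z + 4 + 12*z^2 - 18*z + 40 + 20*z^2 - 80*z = 32*z^2 - 80*z + 32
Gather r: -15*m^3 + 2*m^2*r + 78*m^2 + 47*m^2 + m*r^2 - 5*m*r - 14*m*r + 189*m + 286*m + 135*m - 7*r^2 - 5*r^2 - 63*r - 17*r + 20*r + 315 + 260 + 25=-15*m^3 + 125*m^2 + 610*m + r^2*(m - 12) + r*(2*m^2 - 19*m - 60) + 600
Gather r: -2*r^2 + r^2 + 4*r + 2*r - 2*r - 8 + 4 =-r^2 + 4*r - 4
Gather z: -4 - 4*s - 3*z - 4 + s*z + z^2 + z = -4*s + z^2 + z*(s - 2) - 8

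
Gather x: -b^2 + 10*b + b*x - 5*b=-b^2 + b*x + 5*b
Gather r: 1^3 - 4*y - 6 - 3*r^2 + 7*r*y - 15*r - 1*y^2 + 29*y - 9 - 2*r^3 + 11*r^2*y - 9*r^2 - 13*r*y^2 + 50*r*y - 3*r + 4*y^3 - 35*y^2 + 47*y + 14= -2*r^3 + r^2*(11*y - 12) + r*(-13*y^2 + 57*y - 18) + 4*y^3 - 36*y^2 + 72*y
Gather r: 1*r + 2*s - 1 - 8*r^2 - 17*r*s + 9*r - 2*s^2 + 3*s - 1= -8*r^2 + r*(10 - 17*s) - 2*s^2 + 5*s - 2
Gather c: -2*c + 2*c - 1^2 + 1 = 0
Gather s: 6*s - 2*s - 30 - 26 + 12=4*s - 44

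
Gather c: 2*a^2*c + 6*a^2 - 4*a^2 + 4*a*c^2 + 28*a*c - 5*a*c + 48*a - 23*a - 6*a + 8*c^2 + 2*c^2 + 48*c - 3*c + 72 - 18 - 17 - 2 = 2*a^2 + 19*a + c^2*(4*a + 10) + c*(2*a^2 + 23*a + 45) + 35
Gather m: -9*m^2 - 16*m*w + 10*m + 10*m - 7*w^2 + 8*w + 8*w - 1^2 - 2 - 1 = -9*m^2 + m*(20 - 16*w) - 7*w^2 + 16*w - 4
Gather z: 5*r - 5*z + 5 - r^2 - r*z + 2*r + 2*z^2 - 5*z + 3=-r^2 + 7*r + 2*z^2 + z*(-r - 10) + 8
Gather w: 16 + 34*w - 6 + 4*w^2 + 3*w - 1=4*w^2 + 37*w + 9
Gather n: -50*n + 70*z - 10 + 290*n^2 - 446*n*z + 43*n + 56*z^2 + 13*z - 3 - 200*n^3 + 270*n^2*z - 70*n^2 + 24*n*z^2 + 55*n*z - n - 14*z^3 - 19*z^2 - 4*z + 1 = -200*n^3 + n^2*(270*z + 220) + n*(24*z^2 - 391*z - 8) - 14*z^3 + 37*z^2 + 79*z - 12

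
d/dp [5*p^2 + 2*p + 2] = 10*p + 2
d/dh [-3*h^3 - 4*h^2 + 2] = h*(-9*h - 8)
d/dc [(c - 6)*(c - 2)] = 2*c - 8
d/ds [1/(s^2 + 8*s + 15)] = 2*(-s - 4)/(s^2 + 8*s + 15)^2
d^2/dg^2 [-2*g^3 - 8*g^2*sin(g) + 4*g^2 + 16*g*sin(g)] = 8*g^2*sin(g) - 16*g*sin(g) - 32*g*cos(g) - 12*g - 16*sin(g) + 32*cos(g) + 8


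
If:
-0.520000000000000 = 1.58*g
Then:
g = -0.33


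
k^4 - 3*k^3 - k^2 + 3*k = k*(k - 3)*(k - 1)*(k + 1)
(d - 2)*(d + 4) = d^2 + 2*d - 8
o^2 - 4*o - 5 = (o - 5)*(o + 1)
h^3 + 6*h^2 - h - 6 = (h - 1)*(h + 1)*(h + 6)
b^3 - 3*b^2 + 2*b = b*(b - 2)*(b - 1)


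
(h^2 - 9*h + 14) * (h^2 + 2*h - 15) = h^4 - 7*h^3 - 19*h^2 + 163*h - 210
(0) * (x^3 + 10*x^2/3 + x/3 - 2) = 0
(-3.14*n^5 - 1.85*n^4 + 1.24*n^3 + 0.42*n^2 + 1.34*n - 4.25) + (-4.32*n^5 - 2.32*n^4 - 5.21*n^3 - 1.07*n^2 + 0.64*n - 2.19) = -7.46*n^5 - 4.17*n^4 - 3.97*n^3 - 0.65*n^2 + 1.98*n - 6.44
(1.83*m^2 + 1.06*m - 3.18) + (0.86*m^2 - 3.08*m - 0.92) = 2.69*m^2 - 2.02*m - 4.1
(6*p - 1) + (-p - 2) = 5*p - 3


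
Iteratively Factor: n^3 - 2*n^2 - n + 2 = (n - 2)*(n^2 - 1) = (n - 2)*(n - 1)*(n + 1)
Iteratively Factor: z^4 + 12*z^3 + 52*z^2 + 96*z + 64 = (z + 4)*(z^3 + 8*z^2 + 20*z + 16) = (z + 4)^2*(z^2 + 4*z + 4) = (z + 2)*(z + 4)^2*(z + 2)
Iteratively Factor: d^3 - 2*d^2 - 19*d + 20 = (d - 5)*(d^2 + 3*d - 4) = (d - 5)*(d - 1)*(d + 4)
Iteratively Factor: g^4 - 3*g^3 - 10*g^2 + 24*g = (g + 3)*(g^3 - 6*g^2 + 8*g) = (g - 4)*(g + 3)*(g^2 - 2*g) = (g - 4)*(g - 2)*(g + 3)*(g)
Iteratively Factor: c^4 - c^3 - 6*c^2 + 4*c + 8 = (c - 2)*(c^3 + c^2 - 4*c - 4) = (c - 2)^2*(c^2 + 3*c + 2) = (c - 2)^2*(c + 2)*(c + 1)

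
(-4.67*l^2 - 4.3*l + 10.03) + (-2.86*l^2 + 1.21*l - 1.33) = -7.53*l^2 - 3.09*l + 8.7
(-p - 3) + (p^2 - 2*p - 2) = p^2 - 3*p - 5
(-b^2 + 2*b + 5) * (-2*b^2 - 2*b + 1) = 2*b^4 - 2*b^3 - 15*b^2 - 8*b + 5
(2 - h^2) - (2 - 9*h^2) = 8*h^2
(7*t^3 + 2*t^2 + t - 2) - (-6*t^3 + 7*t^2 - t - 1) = 13*t^3 - 5*t^2 + 2*t - 1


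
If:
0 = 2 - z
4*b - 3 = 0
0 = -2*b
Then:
No Solution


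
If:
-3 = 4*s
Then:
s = -3/4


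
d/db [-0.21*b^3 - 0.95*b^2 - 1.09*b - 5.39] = -0.63*b^2 - 1.9*b - 1.09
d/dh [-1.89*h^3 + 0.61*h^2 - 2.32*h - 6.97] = -5.67*h^2 + 1.22*h - 2.32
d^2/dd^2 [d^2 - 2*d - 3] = 2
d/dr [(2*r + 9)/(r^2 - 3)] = 2*(r^2 - r*(2*r + 9) - 3)/(r^2 - 3)^2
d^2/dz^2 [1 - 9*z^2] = -18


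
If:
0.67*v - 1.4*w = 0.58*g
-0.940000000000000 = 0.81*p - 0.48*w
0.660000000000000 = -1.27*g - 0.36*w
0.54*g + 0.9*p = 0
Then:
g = -1.51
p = 0.90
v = 5.98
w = 3.48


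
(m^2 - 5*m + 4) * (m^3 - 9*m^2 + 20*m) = m^5 - 14*m^4 + 69*m^3 - 136*m^2 + 80*m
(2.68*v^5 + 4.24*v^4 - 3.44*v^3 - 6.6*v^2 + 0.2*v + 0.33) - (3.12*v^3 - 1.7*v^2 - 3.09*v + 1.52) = 2.68*v^5 + 4.24*v^4 - 6.56*v^3 - 4.9*v^2 + 3.29*v - 1.19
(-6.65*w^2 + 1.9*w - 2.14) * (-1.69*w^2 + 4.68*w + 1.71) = 11.2385*w^4 - 34.333*w^3 + 1.1371*w^2 - 6.7662*w - 3.6594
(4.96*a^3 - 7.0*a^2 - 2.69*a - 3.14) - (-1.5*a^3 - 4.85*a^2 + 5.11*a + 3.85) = 6.46*a^3 - 2.15*a^2 - 7.8*a - 6.99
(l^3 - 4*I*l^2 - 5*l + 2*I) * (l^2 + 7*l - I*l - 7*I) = l^5 + 7*l^4 - 5*I*l^4 - 9*l^3 - 35*I*l^3 - 63*l^2 + 7*I*l^2 + 2*l + 49*I*l + 14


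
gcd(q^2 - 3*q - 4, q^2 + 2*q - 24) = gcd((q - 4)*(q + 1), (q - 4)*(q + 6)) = q - 4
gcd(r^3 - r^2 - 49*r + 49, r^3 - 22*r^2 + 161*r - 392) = r - 7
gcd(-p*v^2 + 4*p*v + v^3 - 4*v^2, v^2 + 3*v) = v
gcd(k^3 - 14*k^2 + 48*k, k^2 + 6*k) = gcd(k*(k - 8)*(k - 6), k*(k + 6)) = k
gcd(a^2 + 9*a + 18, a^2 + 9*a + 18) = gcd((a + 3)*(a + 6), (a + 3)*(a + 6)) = a^2 + 9*a + 18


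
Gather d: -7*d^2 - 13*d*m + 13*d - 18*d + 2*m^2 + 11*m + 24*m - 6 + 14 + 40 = -7*d^2 + d*(-13*m - 5) + 2*m^2 + 35*m + 48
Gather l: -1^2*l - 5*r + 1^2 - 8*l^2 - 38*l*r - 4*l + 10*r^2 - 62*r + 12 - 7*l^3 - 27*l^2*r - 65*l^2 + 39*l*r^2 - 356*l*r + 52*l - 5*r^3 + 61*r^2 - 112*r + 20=-7*l^3 + l^2*(-27*r - 73) + l*(39*r^2 - 394*r + 47) - 5*r^3 + 71*r^2 - 179*r + 33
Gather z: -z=-z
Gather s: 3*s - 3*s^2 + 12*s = -3*s^2 + 15*s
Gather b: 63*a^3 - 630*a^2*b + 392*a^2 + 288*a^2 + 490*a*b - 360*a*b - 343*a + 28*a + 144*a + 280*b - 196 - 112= 63*a^3 + 680*a^2 - 171*a + b*(-630*a^2 + 130*a + 280) - 308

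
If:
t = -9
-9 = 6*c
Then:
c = -3/2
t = -9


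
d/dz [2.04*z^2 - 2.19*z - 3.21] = 4.08*z - 2.19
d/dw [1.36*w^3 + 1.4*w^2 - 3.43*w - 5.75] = 4.08*w^2 + 2.8*w - 3.43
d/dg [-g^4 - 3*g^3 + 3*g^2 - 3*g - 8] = -4*g^3 - 9*g^2 + 6*g - 3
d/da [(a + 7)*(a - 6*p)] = 2*a - 6*p + 7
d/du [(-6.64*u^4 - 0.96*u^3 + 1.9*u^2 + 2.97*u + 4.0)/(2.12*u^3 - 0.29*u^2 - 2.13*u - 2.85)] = (-14.0768*u^6 + 3.8512*u^5 + 38.68*u^4 + 67.1928*u^3 - 20.4177*u^2 - 8.51*u + 0.0554999999999986)/(4.4944*u^6 - 1.2296*u^5 - 8.9471*u^4 - 10.8486*u^3 + 6.1899*u^2 + 12.141*u + 8.1225)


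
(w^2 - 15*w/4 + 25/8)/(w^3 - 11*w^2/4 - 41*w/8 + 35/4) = (2*w - 5)/(2*w^2 - 3*w - 14)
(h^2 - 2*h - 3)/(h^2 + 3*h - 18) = (h + 1)/(h + 6)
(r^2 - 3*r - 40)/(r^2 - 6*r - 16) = (r + 5)/(r + 2)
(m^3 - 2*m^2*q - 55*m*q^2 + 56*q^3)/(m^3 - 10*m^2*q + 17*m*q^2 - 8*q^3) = (-m - 7*q)/(-m + q)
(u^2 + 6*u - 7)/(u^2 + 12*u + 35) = (u - 1)/(u + 5)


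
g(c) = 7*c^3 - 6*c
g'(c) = 21*c^2 - 6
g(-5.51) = -1137.93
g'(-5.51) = 631.56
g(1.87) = 34.55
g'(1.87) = 67.43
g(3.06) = 182.21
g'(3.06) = 190.64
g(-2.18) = -59.44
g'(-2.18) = 93.80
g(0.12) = -0.71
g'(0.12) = -5.70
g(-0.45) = 2.06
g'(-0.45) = -1.75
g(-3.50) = -279.12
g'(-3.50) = 251.25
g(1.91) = 37.32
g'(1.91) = 70.61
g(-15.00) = -23535.00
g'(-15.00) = 4719.00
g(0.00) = 0.00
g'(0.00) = -6.00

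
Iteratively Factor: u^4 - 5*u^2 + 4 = (u - 2)*(u^3 + 2*u^2 - u - 2) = (u - 2)*(u + 2)*(u^2 - 1) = (u - 2)*(u + 1)*(u + 2)*(u - 1)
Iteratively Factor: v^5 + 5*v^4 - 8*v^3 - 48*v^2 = (v + 4)*(v^4 + v^3 - 12*v^2) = (v - 3)*(v + 4)*(v^3 + 4*v^2) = (v - 3)*(v + 4)^2*(v^2) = v*(v - 3)*(v + 4)^2*(v)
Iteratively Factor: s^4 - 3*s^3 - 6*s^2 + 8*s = (s - 1)*(s^3 - 2*s^2 - 8*s) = (s - 1)*(s + 2)*(s^2 - 4*s) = s*(s - 1)*(s + 2)*(s - 4)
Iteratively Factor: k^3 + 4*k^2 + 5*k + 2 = (k + 2)*(k^2 + 2*k + 1) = (k + 1)*(k + 2)*(k + 1)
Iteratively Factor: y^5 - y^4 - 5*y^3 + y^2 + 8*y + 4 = (y + 1)*(y^4 - 2*y^3 - 3*y^2 + 4*y + 4) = (y - 2)*(y + 1)*(y^3 - 3*y - 2) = (y - 2)*(y + 1)^2*(y^2 - y - 2) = (y - 2)^2*(y + 1)^2*(y + 1)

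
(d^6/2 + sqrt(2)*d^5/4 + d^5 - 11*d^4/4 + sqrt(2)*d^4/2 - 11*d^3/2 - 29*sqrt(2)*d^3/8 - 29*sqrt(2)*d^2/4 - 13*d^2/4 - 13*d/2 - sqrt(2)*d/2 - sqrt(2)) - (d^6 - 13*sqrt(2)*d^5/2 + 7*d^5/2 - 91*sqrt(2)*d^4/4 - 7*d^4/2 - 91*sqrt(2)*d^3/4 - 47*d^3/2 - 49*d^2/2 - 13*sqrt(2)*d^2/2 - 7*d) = -d^6/2 - 5*d^5/2 + 27*sqrt(2)*d^5/4 + 3*d^4/4 + 93*sqrt(2)*d^4/4 + 18*d^3 + 153*sqrt(2)*d^3/8 - 3*sqrt(2)*d^2/4 + 85*d^2/4 - sqrt(2)*d/2 + d/2 - sqrt(2)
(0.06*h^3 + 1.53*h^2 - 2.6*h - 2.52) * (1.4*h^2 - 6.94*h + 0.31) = 0.084*h^5 + 1.7256*h^4 - 14.2396*h^3 + 14.9903*h^2 + 16.6828*h - 0.7812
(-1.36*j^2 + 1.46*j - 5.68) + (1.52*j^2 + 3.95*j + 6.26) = 0.16*j^2 + 5.41*j + 0.58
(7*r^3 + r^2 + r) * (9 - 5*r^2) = -35*r^5 - 5*r^4 + 58*r^3 + 9*r^2 + 9*r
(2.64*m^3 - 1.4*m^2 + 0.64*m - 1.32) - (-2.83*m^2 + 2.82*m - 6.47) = 2.64*m^3 + 1.43*m^2 - 2.18*m + 5.15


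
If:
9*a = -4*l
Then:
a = -4*l/9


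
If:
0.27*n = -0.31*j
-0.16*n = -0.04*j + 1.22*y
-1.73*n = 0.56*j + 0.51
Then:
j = 0.36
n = -0.41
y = 0.07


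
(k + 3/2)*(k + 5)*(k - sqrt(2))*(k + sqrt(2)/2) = k^4 - sqrt(2)*k^3/2 + 13*k^3/2 - 13*sqrt(2)*k^2/4 + 13*k^2/2 - 13*k/2 - 15*sqrt(2)*k/4 - 15/2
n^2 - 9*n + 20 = (n - 5)*(n - 4)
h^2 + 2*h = h*(h + 2)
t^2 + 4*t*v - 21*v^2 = (t - 3*v)*(t + 7*v)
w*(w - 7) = w^2 - 7*w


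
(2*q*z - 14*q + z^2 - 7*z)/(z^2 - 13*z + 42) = (2*q + z)/(z - 6)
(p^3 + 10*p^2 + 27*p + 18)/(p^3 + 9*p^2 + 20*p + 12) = (p + 3)/(p + 2)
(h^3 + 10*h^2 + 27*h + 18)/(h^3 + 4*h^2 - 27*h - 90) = (h + 1)/(h - 5)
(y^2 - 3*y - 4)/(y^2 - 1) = (y - 4)/(y - 1)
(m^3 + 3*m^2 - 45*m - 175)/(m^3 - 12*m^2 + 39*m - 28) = (m^2 + 10*m + 25)/(m^2 - 5*m + 4)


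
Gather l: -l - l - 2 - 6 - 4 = -2*l - 12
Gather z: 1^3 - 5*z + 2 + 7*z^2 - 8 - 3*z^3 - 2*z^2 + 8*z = -3*z^3 + 5*z^2 + 3*z - 5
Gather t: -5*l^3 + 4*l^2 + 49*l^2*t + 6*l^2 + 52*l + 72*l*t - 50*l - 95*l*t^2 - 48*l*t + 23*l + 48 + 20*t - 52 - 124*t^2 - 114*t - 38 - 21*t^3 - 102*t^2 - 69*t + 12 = -5*l^3 + 10*l^2 + 25*l - 21*t^3 + t^2*(-95*l - 226) + t*(49*l^2 + 24*l - 163) - 30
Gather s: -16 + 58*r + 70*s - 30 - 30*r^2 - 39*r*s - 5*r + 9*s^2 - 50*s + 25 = -30*r^2 + 53*r + 9*s^2 + s*(20 - 39*r) - 21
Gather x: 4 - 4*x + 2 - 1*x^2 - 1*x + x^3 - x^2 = x^3 - 2*x^2 - 5*x + 6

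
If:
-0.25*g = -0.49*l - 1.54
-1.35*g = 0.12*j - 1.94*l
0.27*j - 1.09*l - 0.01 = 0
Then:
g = -7.54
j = -28.18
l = -6.99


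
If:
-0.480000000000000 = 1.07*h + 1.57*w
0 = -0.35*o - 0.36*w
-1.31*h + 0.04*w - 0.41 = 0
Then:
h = -0.32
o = 0.09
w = -0.09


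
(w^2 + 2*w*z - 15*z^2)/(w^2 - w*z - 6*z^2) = (w + 5*z)/(w + 2*z)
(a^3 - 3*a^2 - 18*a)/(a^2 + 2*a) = (a^2 - 3*a - 18)/(a + 2)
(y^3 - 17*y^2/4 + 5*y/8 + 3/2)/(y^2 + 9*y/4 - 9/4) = (y^2 - 7*y/2 - 2)/(y + 3)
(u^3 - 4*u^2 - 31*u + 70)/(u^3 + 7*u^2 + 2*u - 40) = (u - 7)/(u + 4)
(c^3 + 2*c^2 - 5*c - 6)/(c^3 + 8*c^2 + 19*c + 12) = (c - 2)/(c + 4)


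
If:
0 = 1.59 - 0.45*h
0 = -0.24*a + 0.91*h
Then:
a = 13.40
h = 3.53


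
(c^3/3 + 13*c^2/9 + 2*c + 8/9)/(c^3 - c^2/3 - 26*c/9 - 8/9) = (c^2 + 3*c + 2)/(3*c^2 - 5*c - 2)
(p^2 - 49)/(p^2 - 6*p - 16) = (49 - p^2)/(-p^2 + 6*p + 16)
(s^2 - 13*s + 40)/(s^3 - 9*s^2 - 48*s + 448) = (s - 5)/(s^2 - s - 56)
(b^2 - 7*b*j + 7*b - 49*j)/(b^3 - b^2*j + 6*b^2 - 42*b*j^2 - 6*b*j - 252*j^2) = (b + 7)/(b^2 + 6*b*j + 6*b + 36*j)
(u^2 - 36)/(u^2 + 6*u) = (u - 6)/u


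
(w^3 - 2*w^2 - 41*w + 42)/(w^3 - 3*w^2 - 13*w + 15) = (w^2 - w - 42)/(w^2 - 2*w - 15)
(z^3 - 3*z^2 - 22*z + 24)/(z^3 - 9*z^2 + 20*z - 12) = (z + 4)/(z - 2)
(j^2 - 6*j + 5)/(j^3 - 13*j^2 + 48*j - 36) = (j - 5)/(j^2 - 12*j + 36)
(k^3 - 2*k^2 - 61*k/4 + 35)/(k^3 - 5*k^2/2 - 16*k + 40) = (k - 7/2)/(k - 4)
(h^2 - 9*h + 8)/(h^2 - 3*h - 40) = (h - 1)/(h + 5)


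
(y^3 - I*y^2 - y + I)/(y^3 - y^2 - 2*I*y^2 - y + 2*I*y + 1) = (y + 1)/(y - I)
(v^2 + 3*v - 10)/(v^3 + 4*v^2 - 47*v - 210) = (v - 2)/(v^2 - v - 42)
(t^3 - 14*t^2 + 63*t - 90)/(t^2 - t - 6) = (t^2 - 11*t + 30)/(t + 2)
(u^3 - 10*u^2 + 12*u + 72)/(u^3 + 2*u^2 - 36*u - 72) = (u - 6)/(u + 6)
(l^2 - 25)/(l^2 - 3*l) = (l^2 - 25)/(l*(l - 3))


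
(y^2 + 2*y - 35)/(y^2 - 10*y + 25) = (y + 7)/(y - 5)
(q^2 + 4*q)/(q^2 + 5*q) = (q + 4)/(q + 5)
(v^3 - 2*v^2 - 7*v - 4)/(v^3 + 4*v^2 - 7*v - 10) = (v^2 - 3*v - 4)/(v^2 + 3*v - 10)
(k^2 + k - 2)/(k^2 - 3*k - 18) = (-k^2 - k + 2)/(-k^2 + 3*k + 18)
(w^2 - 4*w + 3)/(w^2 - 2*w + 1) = (w - 3)/(w - 1)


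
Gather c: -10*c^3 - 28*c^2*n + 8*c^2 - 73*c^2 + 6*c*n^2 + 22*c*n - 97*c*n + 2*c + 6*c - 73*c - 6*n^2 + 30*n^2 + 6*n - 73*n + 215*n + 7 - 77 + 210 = -10*c^3 + c^2*(-28*n - 65) + c*(6*n^2 - 75*n - 65) + 24*n^2 + 148*n + 140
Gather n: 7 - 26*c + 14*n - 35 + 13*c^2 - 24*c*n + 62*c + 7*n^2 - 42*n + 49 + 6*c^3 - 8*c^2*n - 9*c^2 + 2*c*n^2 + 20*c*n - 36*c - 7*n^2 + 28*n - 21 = 6*c^3 + 4*c^2 + 2*c*n^2 + n*(-8*c^2 - 4*c)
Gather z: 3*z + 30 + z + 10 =4*z + 40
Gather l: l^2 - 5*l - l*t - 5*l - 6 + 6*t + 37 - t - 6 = l^2 + l*(-t - 10) + 5*t + 25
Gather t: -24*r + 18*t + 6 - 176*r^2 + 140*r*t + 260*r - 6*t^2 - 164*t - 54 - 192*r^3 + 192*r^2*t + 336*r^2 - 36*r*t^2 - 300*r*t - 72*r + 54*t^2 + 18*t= -192*r^3 + 160*r^2 + 164*r + t^2*(48 - 36*r) + t*(192*r^2 - 160*r - 128) - 48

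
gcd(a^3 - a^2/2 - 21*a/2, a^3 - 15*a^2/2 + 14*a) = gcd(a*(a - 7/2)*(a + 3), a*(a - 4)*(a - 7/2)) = a^2 - 7*a/2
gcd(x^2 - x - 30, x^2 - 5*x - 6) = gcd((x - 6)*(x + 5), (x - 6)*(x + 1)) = x - 6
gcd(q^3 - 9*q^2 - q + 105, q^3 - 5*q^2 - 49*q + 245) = q^2 - 12*q + 35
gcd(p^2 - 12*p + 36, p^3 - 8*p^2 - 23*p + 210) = p - 6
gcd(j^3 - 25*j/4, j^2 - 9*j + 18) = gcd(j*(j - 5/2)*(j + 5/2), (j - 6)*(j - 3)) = 1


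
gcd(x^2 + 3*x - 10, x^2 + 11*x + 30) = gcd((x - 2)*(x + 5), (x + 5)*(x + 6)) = x + 5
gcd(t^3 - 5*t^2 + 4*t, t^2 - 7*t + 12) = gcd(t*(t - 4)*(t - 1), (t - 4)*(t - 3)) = t - 4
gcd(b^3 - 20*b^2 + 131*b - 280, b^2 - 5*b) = b - 5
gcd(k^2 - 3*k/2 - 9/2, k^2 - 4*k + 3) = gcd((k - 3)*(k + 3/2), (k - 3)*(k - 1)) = k - 3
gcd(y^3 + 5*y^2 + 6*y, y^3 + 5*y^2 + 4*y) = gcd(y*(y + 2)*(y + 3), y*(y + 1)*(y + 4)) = y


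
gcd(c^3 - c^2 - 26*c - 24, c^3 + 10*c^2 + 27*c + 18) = c + 1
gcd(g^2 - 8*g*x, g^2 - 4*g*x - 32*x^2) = -g + 8*x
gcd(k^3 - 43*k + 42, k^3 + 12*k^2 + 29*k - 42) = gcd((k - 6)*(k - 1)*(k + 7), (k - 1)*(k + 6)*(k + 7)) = k^2 + 6*k - 7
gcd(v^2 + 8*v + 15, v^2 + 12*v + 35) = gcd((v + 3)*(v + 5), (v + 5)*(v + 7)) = v + 5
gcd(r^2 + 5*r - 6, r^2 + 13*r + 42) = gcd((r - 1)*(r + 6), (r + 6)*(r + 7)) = r + 6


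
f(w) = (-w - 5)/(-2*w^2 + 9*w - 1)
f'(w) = (-w - 5)*(4*w - 9)/(-2*w^2 + 9*w - 1)^2 - 1/(-2*w^2 + 9*w - 1)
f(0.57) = -1.60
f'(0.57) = 2.80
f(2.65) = -0.87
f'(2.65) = -0.27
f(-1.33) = 0.22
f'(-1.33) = 0.25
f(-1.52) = 0.18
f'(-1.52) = 0.19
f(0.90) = -1.08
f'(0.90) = 0.88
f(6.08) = 0.55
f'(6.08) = -0.37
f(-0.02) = 4.22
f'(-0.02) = 33.28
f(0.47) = -1.96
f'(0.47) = 4.65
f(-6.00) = -0.00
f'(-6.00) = 0.01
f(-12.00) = -0.02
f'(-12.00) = 0.00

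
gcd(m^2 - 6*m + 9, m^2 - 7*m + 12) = m - 3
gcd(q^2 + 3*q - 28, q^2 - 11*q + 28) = q - 4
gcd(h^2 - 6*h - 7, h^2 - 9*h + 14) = h - 7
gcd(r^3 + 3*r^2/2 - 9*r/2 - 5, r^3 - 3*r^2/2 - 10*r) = r + 5/2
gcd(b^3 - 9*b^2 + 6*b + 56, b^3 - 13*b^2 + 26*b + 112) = b^2 - 5*b - 14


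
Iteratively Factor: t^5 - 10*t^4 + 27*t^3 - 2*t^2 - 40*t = (t - 4)*(t^4 - 6*t^3 + 3*t^2 + 10*t) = (t - 5)*(t - 4)*(t^3 - t^2 - 2*t) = (t - 5)*(t - 4)*(t + 1)*(t^2 - 2*t) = (t - 5)*(t - 4)*(t - 2)*(t + 1)*(t)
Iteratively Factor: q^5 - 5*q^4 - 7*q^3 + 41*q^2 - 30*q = (q - 2)*(q^4 - 3*q^3 - 13*q^2 + 15*q) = (q - 2)*(q + 3)*(q^3 - 6*q^2 + 5*q) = q*(q - 2)*(q + 3)*(q^2 - 6*q + 5) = q*(q - 5)*(q - 2)*(q + 3)*(q - 1)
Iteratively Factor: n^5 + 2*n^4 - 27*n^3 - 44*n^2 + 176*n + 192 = (n + 4)*(n^4 - 2*n^3 - 19*n^2 + 32*n + 48) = (n - 4)*(n + 4)*(n^3 + 2*n^2 - 11*n - 12) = (n - 4)*(n + 4)^2*(n^2 - 2*n - 3) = (n - 4)*(n + 1)*(n + 4)^2*(n - 3)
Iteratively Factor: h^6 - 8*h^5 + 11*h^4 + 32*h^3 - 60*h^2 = (h - 2)*(h^5 - 6*h^4 - h^3 + 30*h^2) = (h - 5)*(h - 2)*(h^4 - h^3 - 6*h^2) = h*(h - 5)*(h - 2)*(h^3 - h^2 - 6*h) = h*(h - 5)*(h - 3)*(h - 2)*(h^2 + 2*h) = h^2*(h - 5)*(h - 3)*(h - 2)*(h + 2)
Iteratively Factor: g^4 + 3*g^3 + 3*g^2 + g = (g + 1)*(g^3 + 2*g^2 + g) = (g + 1)^2*(g^2 + g) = g*(g + 1)^2*(g + 1)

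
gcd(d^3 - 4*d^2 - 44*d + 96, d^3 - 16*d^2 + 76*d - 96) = d^2 - 10*d + 16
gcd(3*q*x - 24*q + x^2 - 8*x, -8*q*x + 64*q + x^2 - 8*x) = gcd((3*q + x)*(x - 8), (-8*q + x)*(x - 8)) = x - 8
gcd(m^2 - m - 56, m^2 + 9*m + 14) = m + 7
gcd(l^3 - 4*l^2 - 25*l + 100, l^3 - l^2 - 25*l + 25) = l^2 - 25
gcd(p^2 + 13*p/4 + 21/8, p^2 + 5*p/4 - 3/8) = p + 3/2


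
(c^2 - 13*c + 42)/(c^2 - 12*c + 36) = (c - 7)/(c - 6)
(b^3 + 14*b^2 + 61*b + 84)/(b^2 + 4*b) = b + 10 + 21/b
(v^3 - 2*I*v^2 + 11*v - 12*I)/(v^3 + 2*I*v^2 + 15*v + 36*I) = (v - I)/(v + 3*I)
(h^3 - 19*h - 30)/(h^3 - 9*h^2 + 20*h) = (h^2 + 5*h + 6)/(h*(h - 4))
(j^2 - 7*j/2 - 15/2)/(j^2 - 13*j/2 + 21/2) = (2*j^2 - 7*j - 15)/(2*j^2 - 13*j + 21)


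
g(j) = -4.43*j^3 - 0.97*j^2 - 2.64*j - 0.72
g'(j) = -13.29*j^2 - 1.94*j - 2.64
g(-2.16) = 45.10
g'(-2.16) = -60.46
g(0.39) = -2.16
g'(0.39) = -5.42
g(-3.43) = 175.69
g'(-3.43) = -152.34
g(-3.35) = 163.79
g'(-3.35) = -145.29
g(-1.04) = 5.96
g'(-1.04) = -15.00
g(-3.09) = 128.88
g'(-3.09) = -123.54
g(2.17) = -56.28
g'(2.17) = -69.43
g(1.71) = -30.22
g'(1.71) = -44.82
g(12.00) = -7827.12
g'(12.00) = -1939.68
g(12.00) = -7827.12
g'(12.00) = -1939.68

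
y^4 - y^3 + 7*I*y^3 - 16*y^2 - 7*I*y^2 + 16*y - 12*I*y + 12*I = (y - 1)*(y + 2*I)^2*(y + 3*I)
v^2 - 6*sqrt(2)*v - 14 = (v - 7*sqrt(2))*(v + sqrt(2))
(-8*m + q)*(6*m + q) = -48*m^2 - 2*m*q + q^2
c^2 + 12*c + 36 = (c + 6)^2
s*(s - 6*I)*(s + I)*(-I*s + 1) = -I*s^4 - 4*s^3 - 11*I*s^2 + 6*s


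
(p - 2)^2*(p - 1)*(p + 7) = p^4 + 2*p^3 - 27*p^2 + 52*p - 28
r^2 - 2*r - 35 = (r - 7)*(r + 5)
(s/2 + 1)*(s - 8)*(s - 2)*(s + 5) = s^4/2 - 3*s^3/2 - 22*s^2 + 6*s + 80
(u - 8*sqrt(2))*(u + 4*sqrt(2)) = u^2 - 4*sqrt(2)*u - 64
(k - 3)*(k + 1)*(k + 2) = k^3 - 7*k - 6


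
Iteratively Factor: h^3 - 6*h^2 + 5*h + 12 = (h + 1)*(h^2 - 7*h + 12) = (h - 4)*(h + 1)*(h - 3)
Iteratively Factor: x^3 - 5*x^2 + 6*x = (x)*(x^2 - 5*x + 6) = x*(x - 2)*(x - 3)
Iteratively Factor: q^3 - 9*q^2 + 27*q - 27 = (q - 3)*(q^2 - 6*q + 9) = (q - 3)^2*(q - 3)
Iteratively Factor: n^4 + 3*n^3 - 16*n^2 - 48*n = (n + 4)*(n^3 - n^2 - 12*n) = (n - 4)*(n + 4)*(n^2 + 3*n) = n*(n - 4)*(n + 4)*(n + 3)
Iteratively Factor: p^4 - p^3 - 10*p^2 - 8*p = (p + 1)*(p^3 - 2*p^2 - 8*p) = (p + 1)*(p + 2)*(p^2 - 4*p) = p*(p + 1)*(p + 2)*(p - 4)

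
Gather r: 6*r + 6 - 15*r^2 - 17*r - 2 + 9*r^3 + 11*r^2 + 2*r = 9*r^3 - 4*r^2 - 9*r + 4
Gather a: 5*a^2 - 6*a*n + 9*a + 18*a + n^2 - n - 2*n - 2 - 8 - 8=5*a^2 + a*(27 - 6*n) + n^2 - 3*n - 18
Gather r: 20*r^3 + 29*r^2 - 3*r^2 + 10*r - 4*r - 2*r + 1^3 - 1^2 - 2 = 20*r^3 + 26*r^2 + 4*r - 2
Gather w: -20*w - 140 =-20*w - 140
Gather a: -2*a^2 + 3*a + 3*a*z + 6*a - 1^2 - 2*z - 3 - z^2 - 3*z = -2*a^2 + a*(3*z + 9) - z^2 - 5*z - 4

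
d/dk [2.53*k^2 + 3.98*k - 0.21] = 5.06*k + 3.98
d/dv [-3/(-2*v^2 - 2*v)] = 3*(-2*v - 1)/(2*v^2*(v + 1)^2)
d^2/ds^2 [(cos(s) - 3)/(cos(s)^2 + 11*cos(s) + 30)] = (-9*(1 - cos(2*s))^2*cos(s) + 23*(1 - cos(2*s))^2 - 8227*cos(s) + 722*cos(2*s) + 273*cos(3*s) + 2*cos(5*s) - 4194)/(4*(cos(s) + 5)^3*(cos(s) + 6)^3)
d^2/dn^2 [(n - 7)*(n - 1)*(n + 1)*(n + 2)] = 12*n^2 - 30*n - 30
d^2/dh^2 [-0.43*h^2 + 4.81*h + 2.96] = -0.860000000000000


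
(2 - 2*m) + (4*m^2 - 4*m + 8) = 4*m^2 - 6*m + 10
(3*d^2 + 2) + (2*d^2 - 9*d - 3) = 5*d^2 - 9*d - 1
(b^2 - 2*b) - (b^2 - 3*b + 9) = b - 9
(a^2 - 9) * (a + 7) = a^3 + 7*a^2 - 9*a - 63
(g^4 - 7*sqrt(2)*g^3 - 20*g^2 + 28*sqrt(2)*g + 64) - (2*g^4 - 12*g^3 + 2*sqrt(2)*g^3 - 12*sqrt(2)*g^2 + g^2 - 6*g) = -g^4 - 9*sqrt(2)*g^3 + 12*g^3 - 21*g^2 + 12*sqrt(2)*g^2 + 6*g + 28*sqrt(2)*g + 64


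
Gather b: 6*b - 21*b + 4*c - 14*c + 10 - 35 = -15*b - 10*c - 25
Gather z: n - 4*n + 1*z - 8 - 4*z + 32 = -3*n - 3*z + 24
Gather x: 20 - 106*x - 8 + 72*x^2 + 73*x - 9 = 72*x^2 - 33*x + 3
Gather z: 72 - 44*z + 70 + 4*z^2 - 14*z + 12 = 4*z^2 - 58*z + 154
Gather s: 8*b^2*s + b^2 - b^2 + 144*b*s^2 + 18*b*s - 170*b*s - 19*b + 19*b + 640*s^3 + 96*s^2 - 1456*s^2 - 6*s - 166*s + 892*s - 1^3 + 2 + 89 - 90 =640*s^3 + s^2*(144*b - 1360) + s*(8*b^2 - 152*b + 720)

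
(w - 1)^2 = w^2 - 2*w + 1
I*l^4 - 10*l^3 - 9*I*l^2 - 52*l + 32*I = (l - I)*(l + 4*I)*(l + 8*I)*(I*l + 1)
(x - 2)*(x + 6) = x^2 + 4*x - 12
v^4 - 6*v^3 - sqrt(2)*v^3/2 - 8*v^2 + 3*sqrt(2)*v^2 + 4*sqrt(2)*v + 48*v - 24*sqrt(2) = (v - 6)*(v - 2*sqrt(2))*(v - sqrt(2)/2)*(v + 2*sqrt(2))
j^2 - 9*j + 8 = (j - 8)*(j - 1)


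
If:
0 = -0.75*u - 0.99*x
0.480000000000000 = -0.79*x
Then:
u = 0.80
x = -0.61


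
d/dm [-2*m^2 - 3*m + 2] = -4*m - 3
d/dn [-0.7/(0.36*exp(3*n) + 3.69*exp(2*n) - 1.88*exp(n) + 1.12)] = (0.756*exp(2*n) + 5.166*exp(n) - 1.316)*exp(n)/(0.36*exp(3*n) + 3.69*exp(2*n) - 1.88*exp(n) + 1.12)^2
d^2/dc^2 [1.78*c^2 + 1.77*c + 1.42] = 3.56000000000000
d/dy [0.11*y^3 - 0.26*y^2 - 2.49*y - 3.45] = 0.33*y^2 - 0.52*y - 2.49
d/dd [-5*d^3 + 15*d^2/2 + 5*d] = -15*d^2 + 15*d + 5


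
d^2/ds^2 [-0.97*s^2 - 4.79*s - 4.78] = -1.94000000000000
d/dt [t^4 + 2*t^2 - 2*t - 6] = 4*t^3 + 4*t - 2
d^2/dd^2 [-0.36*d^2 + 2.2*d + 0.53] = -0.720000000000000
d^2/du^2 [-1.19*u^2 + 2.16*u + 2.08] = -2.38000000000000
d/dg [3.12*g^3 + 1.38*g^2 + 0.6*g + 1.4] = 9.36*g^2 + 2.76*g + 0.6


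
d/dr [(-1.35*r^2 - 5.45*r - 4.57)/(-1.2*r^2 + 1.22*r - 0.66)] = (-8.187*r^2 - 9.186*r + 9.1724)/(1.44*r^4 - 2.928*r^3 + 3.0724*r^2 - 1.6104*r + 0.4356)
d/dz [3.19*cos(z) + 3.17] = -3.19*sin(z)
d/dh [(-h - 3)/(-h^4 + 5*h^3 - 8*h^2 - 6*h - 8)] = (h^4 - 5*h^3 + 8*h^2 + 6*h - (h + 3)*(4*h^3 - 15*h^2 + 16*h + 6) + 8)/(h^4 - 5*h^3 + 8*h^2 + 6*h + 8)^2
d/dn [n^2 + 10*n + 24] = 2*n + 10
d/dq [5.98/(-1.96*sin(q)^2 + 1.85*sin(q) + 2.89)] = (23.4416*sin(q) - 11.063)*cos(q)/(-1.96*sin(q)^2 + 1.85*sin(q) + 2.89)^2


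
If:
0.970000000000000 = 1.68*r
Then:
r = 0.58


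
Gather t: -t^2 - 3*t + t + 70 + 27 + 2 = -t^2 - 2*t + 99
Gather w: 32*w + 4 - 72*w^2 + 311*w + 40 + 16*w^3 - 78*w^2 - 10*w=16*w^3 - 150*w^2 + 333*w + 44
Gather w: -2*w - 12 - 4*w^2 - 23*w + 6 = -4*w^2 - 25*w - 6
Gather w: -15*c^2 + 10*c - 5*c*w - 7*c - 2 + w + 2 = -15*c^2 + 3*c + w*(1 - 5*c)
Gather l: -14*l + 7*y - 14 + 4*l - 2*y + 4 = -10*l + 5*y - 10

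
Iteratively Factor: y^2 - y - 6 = (y - 3)*(y + 2)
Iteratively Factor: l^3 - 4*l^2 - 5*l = (l)*(l^2 - 4*l - 5) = l*(l - 5)*(l + 1)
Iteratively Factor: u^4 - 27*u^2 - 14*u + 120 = (u + 3)*(u^3 - 3*u^2 - 18*u + 40) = (u - 5)*(u + 3)*(u^2 + 2*u - 8) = (u - 5)*(u + 3)*(u + 4)*(u - 2)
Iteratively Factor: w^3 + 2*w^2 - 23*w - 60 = (w - 5)*(w^2 + 7*w + 12) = (w - 5)*(w + 3)*(w + 4)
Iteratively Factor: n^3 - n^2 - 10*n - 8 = (n - 4)*(n^2 + 3*n + 2) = (n - 4)*(n + 1)*(n + 2)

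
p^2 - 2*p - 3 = (p - 3)*(p + 1)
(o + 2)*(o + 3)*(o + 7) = o^3 + 12*o^2 + 41*o + 42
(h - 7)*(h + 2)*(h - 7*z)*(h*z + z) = h^4*z - 7*h^3*z^2 - 4*h^3*z + 28*h^2*z^2 - 19*h^2*z + 133*h*z^2 - 14*h*z + 98*z^2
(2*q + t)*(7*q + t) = 14*q^2 + 9*q*t + t^2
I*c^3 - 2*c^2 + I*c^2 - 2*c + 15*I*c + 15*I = (c - 3*I)*(c + 5*I)*(I*c + I)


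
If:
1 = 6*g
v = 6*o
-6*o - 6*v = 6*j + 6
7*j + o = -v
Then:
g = 1/6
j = 1/6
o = -1/6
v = -1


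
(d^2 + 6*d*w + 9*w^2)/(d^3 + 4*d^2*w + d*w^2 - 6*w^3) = (-d - 3*w)/(-d^2 - d*w + 2*w^2)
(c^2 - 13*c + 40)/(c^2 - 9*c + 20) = (c - 8)/(c - 4)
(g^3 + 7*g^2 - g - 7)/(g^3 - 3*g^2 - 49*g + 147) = (g^2 - 1)/(g^2 - 10*g + 21)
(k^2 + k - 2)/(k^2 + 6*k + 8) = (k - 1)/(k + 4)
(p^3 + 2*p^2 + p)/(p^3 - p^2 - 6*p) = (p^2 + 2*p + 1)/(p^2 - p - 6)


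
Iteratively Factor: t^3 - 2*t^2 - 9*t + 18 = (t + 3)*(t^2 - 5*t + 6) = (t - 3)*(t + 3)*(t - 2)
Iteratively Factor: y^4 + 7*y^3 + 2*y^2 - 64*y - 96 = (y - 3)*(y^3 + 10*y^2 + 32*y + 32) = (y - 3)*(y + 4)*(y^2 + 6*y + 8) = (y - 3)*(y + 4)^2*(y + 2)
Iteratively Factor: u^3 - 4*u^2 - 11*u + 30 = (u - 2)*(u^2 - 2*u - 15) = (u - 5)*(u - 2)*(u + 3)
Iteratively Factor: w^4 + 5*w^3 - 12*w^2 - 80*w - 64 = (w + 4)*(w^3 + w^2 - 16*w - 16) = (w + 1)*(w + 4)*(w^2 - 16) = (w + 1)*(w + 4)^2*(w - 4)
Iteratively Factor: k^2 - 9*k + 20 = (k - 5)*(k - 4)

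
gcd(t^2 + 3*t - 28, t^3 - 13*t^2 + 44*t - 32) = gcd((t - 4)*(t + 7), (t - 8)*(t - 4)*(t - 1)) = t - 4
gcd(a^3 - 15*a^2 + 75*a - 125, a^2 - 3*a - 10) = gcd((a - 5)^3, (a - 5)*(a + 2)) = a - 5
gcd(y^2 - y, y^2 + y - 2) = y - 1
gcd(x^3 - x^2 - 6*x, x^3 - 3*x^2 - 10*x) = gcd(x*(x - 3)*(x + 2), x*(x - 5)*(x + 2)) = x^2 + 2*x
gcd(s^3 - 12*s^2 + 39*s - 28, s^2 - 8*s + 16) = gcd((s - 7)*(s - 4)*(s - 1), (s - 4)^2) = s - 4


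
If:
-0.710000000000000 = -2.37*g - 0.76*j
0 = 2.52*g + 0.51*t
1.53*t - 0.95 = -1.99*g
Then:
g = -0.17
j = 1.47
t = 0.84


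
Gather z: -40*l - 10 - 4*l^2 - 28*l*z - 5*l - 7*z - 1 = -4*l^2 - 45*l + z*(-28*l - 7) - 11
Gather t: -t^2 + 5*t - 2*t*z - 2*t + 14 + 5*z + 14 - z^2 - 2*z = -t^2 + t*(3 - 2*z) - z^2 + 3*z + 28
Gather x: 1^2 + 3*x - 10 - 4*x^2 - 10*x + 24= -4*x^2 - 7*x + 15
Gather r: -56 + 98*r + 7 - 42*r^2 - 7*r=-42*r^2 + 91*r - 49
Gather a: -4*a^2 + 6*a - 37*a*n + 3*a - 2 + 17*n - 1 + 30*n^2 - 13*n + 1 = -4*a^2 + a*(9 - 37*n) + 30*n^2 + 4*n - 2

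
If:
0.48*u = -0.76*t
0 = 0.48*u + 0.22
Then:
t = 0.29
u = -0.46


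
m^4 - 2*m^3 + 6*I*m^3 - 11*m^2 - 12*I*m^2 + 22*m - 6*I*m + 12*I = (m - 2)*(m + I)*(m + 2*I)*(m + 3*I)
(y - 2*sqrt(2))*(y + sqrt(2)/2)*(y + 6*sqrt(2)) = y^3 + 9*sqrt(2)*y^2/2 - 20*y - 12*sqrt(2)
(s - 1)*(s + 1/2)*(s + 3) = s^3 + 5*s^2/2 - 2*s - 3/2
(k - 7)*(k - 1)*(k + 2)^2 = k^4 - 4*k^3 - 21*k^2 - 4*k + 28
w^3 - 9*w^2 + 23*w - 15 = (w - 5)*(w - 3)*(w - 1)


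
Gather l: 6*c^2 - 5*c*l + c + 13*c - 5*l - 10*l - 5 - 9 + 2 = 6*c^2 + 14*c + l*(-5*c - 15) - 12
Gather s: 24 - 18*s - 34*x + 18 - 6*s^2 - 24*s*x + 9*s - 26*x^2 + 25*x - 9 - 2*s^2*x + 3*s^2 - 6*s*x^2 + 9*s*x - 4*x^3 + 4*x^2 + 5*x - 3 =s^2*(-2*x - 3) + s*(-6*x^2 - 15*x - 9) - 4*x^3 - 22*x^2 - 4*x + 30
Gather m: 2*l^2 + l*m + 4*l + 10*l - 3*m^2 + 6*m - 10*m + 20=2*l^2 + 14*l - 3*m^2 + m*(l - 4) + 20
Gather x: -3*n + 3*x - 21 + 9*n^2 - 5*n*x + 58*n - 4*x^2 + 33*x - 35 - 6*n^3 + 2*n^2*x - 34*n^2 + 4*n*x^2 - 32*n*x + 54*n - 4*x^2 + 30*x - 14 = -6*n^3 - 25*n^2 + 109*n + x^2*(4*n - 8) + x*(2*n^2 - 37*n + 66) - 70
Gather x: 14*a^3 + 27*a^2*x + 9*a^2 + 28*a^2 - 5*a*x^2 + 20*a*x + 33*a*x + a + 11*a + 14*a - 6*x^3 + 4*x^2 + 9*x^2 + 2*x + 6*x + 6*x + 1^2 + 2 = 14*a^3 + 37*a^2 + 26*a - 6*x^3 + x^2*(13 - 5*a) + x*(27*a^2 + 53*a + 14) + 3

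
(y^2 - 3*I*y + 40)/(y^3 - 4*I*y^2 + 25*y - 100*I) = (y - 8*I)/(y^2 - 9*I*y - 20)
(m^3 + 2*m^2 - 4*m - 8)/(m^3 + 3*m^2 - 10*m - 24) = (m^2 - 4)/(m^2 + m - 12)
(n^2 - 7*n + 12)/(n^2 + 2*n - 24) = (n - 3)/(n + 6)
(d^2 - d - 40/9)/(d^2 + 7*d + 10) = (d^2 - d - 40/9)/(d^2 + 7*d + 10)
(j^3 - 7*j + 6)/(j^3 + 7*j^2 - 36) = (j - 1)/(j + 6)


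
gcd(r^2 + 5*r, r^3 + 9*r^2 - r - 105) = r + 5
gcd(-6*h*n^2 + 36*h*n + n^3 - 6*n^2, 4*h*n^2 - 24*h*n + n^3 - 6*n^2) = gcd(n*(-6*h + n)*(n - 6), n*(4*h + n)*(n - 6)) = n^2 - 6*n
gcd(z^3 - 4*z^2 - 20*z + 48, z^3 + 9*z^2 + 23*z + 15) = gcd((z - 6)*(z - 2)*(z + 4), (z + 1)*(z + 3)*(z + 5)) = 1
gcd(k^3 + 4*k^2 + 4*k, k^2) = k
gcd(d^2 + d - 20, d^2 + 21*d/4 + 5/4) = d + 5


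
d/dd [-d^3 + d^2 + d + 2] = -3*d^2 + 2*d + 1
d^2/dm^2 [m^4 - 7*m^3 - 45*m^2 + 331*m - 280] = 12*m^2 - 42*m - 90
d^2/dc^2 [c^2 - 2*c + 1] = 2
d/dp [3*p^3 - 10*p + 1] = 9*p^2 - 10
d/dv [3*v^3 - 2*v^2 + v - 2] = 9*v^2 - 4*v + 1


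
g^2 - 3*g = g*(g - 3)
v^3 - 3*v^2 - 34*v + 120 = (v - 5)*(v - 4)*(v + 6)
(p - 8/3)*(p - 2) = p^2 - 14*p/3 + 16/3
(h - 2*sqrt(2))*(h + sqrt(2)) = h^2 - sqrt(2)*h - 4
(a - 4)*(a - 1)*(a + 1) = a^3 - 4*a^2 - a + 4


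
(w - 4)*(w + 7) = w^2 + 3*w - 28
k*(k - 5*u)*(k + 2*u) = k^3 - 3*k^2*u - 10*k*u^2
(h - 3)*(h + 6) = h^2 + 3*h - 18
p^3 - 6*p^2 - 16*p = p*(p - 8)*(p + 2)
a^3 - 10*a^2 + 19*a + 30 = (a - 6)*(a - 5)*(a + 1)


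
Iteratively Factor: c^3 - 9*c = (c)*(c^2 - 9) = c*(c - 3)*(c + 3)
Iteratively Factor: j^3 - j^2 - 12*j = (j)*(j^2 - j - 12) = j*(j + 3)*(j - 4)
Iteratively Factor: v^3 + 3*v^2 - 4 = (v + 2)*(v^2 + v - 2) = (v - 1)*(v + 2)*(v + 2)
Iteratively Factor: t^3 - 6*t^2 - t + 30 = (t - 5)*(t^2 - t - 6) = (t - 5)*(t - 3)*(t + 2)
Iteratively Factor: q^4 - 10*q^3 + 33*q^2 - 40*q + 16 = (q - 1)*(q^3 - 9*q^2 + 24*q - 16) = (q - 1)^2*(q^2 - 8*q + 16) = (q - 4)*(q - 1)^2*(q - 4)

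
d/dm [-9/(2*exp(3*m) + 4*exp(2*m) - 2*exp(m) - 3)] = (54*exp(2*m) + 72*exp(m) - 18)*exp(m)/(2*exp(3*m) + 4*exp(2*m) - 2*exp(m) - 3)^2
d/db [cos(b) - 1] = -sin(b)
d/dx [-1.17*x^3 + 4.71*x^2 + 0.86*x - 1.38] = -3.51*x^2 + 9.42*x + 0.86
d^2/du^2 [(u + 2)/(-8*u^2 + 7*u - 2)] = 2*(-(u + 2)*(16*u - 7)^2 + 3*(8*u + 3)*(8*u^2 - 7*u + 2))/(8*u^2 - 7*u + 2)^3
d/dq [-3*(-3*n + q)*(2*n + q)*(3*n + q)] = 27*n^2 - 12*n*q - 9*q^2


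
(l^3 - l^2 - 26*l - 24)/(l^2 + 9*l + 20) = (l^2 - 5*l - 6)/(l + 5)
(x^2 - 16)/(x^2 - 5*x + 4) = (x + 4)/(x - 1)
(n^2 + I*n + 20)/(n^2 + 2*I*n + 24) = (n + 5*I)/(n + 6*I)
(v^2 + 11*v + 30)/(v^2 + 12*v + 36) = (v + 5)/(v + 6)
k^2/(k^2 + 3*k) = k/(k + 3)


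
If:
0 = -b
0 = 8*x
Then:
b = 0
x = 0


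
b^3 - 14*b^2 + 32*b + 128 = (b - 8)^2*(b + 2)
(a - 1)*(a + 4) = a^2 + 3*a - 4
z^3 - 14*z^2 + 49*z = z*(z - 7)^2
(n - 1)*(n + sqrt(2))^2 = n^3 - n^2 + 2*sqrt(2)*n^2 - 2*sqrt(2)*n + 2*n - 2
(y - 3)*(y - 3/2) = y^2 - 9*y/2 + 9/2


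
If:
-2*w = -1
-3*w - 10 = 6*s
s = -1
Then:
No Solution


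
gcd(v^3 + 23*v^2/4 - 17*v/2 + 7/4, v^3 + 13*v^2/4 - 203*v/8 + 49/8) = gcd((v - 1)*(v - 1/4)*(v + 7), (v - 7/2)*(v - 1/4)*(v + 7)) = v^2 + 27*v/4 - 7/4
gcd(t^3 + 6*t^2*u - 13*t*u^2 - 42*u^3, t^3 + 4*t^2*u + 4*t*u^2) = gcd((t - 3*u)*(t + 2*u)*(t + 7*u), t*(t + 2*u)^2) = t + 2*u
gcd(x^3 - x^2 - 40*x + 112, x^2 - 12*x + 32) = x - 4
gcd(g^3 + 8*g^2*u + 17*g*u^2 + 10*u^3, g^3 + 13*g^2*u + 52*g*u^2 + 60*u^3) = g^2 + 7*g*u + 10*u^2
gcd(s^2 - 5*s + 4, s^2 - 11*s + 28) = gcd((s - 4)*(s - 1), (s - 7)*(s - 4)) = s - 4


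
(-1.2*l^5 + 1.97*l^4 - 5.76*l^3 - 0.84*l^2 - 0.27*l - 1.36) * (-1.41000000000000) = 1.692*l^5 - 2.7777*l^4 + 8.1216*l^3 + 1.1844*l^2 + 0.3807*l + 1.9176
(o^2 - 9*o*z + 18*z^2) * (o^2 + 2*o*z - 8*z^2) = o^4 - 7*o^3*z - 8*o^2*z^2 + 108*o*z^3 - 144*z^4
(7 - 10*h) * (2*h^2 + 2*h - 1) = -20*h^3 - 6*h^2 + 24*h - 7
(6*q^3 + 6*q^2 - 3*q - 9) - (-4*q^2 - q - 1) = 6*q^3 + 10*q^2 - 2*q - 8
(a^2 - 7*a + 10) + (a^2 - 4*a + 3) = 2*a^2 - 11*a + 13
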